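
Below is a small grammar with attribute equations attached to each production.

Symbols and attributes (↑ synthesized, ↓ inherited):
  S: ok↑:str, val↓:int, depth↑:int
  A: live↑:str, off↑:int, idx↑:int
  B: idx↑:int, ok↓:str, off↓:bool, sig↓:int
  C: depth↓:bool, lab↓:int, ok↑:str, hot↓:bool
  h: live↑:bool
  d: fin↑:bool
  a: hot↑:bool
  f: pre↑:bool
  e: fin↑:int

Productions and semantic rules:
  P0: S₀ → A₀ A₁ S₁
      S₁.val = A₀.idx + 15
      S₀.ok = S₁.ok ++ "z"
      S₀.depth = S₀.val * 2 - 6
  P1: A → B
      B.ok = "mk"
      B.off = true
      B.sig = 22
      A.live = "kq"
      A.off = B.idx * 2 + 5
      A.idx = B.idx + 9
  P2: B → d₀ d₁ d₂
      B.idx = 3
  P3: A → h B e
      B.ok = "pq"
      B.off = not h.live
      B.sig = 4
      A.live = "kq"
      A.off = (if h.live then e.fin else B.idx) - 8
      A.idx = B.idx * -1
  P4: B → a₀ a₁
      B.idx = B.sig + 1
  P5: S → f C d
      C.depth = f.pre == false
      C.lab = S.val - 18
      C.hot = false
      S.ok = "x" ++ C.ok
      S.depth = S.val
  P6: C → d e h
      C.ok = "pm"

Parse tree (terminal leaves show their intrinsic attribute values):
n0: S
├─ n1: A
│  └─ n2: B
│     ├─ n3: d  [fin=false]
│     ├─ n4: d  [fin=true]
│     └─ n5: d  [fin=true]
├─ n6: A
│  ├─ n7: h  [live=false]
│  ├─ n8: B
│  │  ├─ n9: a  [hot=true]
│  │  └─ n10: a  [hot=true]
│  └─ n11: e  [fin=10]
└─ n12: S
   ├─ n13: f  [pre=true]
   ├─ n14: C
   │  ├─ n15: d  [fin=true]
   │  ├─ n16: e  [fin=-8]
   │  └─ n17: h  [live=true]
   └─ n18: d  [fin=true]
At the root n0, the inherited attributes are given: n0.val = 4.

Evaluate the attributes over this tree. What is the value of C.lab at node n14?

1. n0.val = 4  [given at root]
2. n2.ok = "mk"  ["mk"]
3. n2.off = true  [true]
4. n2.sig = 22  [22]
5. n3.fin = false  [terminal]
6. n4.fin = true  [terminal]
7. n5.fin = true  [terminal]
8. n2.idx = 3  [3]
9. n1.live = "kq"  ["kq"]
10. n1.off = 11  [B.idx * 2 + 5]
11. n1.idx = 12  [B.idx + 9]
12. n7.live = false  [terminal]
13. n8.ok = "pq"  ["pq"]
14. n8.off = true  [not h.live]
15. n8.sig = 4  [4]
16. n9.hot = true  [terminal]
17. n10.hot = true  [terminal]
18. n8.idx = 5  [B.sig + 1]
19. n11.fin = 10  [terminal]
20. n6.live = "kq"  ["kq"]
21. n6.off = -3  [(if h.live then e.fin else B.idx) - 8]
22. n6.idx = -5  [B.idx * -1]
23. n12.val = 27  [A₀.idx + 15]
24. n13.pre = true  [terminal]
25. n14.depth = false  [f.pre == false]
26. n14.lab = 9  [S.val - 18]
27. n14.hot = false  [false]
28. n15.fin = true  [terminal]
29. n16.fin = -8  [terminal]
30. n17.live = true  [terminal]
31. n14.ok = "pm"  ["pm"]
32. n18.fin = true  [terminal]
33. n12.ok = "xpm"  ["x" ++ C.ok]
34. n12.depth = 27  [S.val]
35. n0.ok = "xpmz"  [S₁.ok ++ "z"]
36. n0.depth = 2  [S₀.val * 2 - 6]

9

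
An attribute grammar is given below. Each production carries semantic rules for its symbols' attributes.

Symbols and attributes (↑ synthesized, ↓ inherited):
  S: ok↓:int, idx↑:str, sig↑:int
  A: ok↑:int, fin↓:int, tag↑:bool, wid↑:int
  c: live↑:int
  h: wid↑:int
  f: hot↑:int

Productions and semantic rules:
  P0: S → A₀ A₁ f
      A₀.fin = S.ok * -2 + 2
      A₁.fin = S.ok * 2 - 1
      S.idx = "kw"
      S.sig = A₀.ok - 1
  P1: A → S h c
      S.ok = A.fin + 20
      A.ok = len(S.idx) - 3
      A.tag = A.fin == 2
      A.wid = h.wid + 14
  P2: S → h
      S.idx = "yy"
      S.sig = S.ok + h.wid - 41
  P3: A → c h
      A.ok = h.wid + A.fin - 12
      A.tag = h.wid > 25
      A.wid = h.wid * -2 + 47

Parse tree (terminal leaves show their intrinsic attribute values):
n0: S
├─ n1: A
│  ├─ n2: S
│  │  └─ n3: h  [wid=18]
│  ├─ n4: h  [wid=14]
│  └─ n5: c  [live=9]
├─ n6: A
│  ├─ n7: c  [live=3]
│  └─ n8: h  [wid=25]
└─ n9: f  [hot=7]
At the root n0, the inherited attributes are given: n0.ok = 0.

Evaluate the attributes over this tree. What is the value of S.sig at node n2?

-1

1. n0.ok = 0  [given at root]
2. n1.fin = 2  [S.ok * -2 + 2]
3. n2.ok = 22  [A.fin + 20]
4. n3.wid = 18  [terminal]
5. n2.idx = "yy"  ["yy"]
6. n2.sig = -1  [S.ok + h.wid - 41]
7. n4.wid = 14  [terminal]
8. n5.live = 9  [terminal]
9. n1.ok = -1  [len(S.idx) - 3]
10. n1.tag = true  [A.fin == 2]
11. n1.wid = 28  [h.wid + 14]
12. n6.fin = -1  [S.ok * 2 - 1]
13. n7.live = 3  [terminal]
14. n8.wid = 25  [terminal]
15. n6.ok = 12  [h.wid + A.fin - 12]
16. n6.tag = false  [h.wid > 25]
17. n6.wid = -3  [h.wid * -2 + 47]
18. n9.hot = 7  [terminal]
19. n0.idx = "kw"  ["kw"]
20. n0.sig = -2  [A₀.ok - 1]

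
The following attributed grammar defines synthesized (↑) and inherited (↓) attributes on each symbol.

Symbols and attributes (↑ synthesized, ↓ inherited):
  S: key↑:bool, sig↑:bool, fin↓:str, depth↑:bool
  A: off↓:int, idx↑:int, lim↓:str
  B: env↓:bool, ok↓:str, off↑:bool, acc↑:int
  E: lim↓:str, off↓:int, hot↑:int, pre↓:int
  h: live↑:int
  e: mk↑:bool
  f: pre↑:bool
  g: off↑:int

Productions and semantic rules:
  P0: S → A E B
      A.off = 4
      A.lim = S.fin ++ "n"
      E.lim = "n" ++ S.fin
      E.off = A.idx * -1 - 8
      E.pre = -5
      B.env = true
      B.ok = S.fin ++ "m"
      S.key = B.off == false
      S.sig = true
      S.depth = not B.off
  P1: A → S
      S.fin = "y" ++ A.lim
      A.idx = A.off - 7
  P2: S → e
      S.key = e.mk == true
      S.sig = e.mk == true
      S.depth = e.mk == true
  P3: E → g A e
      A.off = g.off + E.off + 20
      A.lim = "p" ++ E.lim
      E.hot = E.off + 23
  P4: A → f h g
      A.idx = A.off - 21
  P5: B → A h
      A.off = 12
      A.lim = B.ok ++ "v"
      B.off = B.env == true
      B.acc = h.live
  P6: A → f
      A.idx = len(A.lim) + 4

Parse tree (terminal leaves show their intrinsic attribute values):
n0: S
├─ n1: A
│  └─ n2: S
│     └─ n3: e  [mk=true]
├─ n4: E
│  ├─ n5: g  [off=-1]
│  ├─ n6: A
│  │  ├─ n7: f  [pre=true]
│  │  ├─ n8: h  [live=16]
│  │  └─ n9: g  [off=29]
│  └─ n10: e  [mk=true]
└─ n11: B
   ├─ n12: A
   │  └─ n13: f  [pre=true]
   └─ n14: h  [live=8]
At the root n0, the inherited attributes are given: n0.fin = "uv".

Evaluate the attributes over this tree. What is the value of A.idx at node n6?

1. n0.fin = "uv"  [given at root]
2. n1.off = 4  [4]
3. n1.lim = "uvn"  [S.fin ++ "n"]
4. n2.fin = "yuvn"  ["y" ++ A.lim]
5. n3.mk = true  [terminal]
6. n2.key = true  [e.mk == true]
7. n2.sig = true  [e.mk == true]
8. n2.depth = true  [e.mk == true]
9. n1.idx = -3  [A.off - 7]
10. n4.lim = "nuv"  ["n" ++ S.fin]
11. n4.off = -5  [A.idx * -1 - 8]
12. n4.pre = -5  [-5]
13. n5.off = -1  [terminal]
14. n6.off = 14  [g.off + E.off + 20]
15. n6.lim = "pnuv"  ["p" ++ E.lim]
16. n7.pre = true  [terminal]
17. n8.live = 16  [terminal]
18. n9.off = 29  [terminal]
19. n6.idx = -7  [A.off - 21]
20. n10.mk = true  [terminal]
21. n4.hot = 18  [E.off + 23]
22. n11.env = true  [true]
23. n11.ok = "uvm"  [S.fin ++ "m"]
24. n12.off = 12  [12]
25. n12.lim = "uvmv"  [B.ok ++ "v"]
26. n13.pre = true  [terminal]
27. n12.idx = 8  [len(A.lim) + 4]
28. n14.live = 8  [terminal]
29. n11.off = true  [B.env == true]
30. n11.acc = 8  [h.live]
31. n0.key = false  [B.off == false]
32. n0.sig = true  [true]
33. n0.depth = false  [not B.off]

-7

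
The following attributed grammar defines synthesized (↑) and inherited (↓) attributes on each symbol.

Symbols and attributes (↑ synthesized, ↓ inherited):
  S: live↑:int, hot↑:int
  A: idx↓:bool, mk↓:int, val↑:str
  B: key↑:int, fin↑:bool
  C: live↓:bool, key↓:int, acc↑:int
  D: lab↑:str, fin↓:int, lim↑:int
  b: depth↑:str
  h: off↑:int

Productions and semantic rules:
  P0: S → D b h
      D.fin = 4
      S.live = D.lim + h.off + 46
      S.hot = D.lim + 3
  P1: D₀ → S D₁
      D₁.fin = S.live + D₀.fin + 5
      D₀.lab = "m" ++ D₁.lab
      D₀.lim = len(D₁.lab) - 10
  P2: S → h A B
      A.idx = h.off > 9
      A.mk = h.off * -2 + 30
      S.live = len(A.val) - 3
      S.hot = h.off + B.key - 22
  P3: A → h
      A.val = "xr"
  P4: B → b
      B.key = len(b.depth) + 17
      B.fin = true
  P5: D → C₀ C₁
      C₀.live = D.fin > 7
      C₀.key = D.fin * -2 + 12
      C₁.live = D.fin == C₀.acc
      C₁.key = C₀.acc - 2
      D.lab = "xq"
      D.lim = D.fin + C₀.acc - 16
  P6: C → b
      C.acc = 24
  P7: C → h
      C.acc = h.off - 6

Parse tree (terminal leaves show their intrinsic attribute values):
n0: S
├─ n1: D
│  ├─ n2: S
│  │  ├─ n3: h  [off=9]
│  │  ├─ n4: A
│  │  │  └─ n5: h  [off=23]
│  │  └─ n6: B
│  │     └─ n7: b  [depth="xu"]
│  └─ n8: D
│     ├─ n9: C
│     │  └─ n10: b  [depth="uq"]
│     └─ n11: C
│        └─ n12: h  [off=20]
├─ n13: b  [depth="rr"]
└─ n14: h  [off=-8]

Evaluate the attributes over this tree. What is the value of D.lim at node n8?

16

1. n1.fin = 4  [4]
2. n3.off = 9  [terminal]
3. n4.idx = false  [h.off > 9]
4. n4.mk = 12  [h.off * -2 + 30]
5. n5.off = 23  [terminal]
6. n4.val = "xr"  ["xr"]
7. n7.depth = "xu"  [terminal]
8. n6.key = 19  [len(b.depth) + 17]
9. n6.fin = true  [true]
10. n2.live = -1  [len(A.val) - 3]
11. n2.hot = 6  [h.off + B.key - 22]
12. n8.fin = 8  [S.live + D₀.fin + 5]
13. n9.live = true  [D.fin > 7]
14. n9.key = -4  [D.fin * -2 + 12]
15. n10.depth = "uq"  [terminal]
16. n9.acc = 24  [24]
17. n11.live = false  [D.fin == C₀.acc]
18. n11.key = 22  [C₀.acc - 2]
19. n12.off = 20  [terminal]
20. n11.acc = 14  [h.off - 6]
21. n8.lab = "xq"  ["xq"]
22. n8.lim = 16  [D.fin + C₀.acc - 16]
23. n1.lab = "mxq"  ["m" ++ D₁.lab]
24. n1.lim = -8  [len(D₁.lab) - 10]
25. n13.depth = "rr"  [terminal]
26. n14.off = -8  [terminal]
27. n0.live = 30  [D.lim + h.off + 46]
28. n0.hot = -5  [D.lim + 3]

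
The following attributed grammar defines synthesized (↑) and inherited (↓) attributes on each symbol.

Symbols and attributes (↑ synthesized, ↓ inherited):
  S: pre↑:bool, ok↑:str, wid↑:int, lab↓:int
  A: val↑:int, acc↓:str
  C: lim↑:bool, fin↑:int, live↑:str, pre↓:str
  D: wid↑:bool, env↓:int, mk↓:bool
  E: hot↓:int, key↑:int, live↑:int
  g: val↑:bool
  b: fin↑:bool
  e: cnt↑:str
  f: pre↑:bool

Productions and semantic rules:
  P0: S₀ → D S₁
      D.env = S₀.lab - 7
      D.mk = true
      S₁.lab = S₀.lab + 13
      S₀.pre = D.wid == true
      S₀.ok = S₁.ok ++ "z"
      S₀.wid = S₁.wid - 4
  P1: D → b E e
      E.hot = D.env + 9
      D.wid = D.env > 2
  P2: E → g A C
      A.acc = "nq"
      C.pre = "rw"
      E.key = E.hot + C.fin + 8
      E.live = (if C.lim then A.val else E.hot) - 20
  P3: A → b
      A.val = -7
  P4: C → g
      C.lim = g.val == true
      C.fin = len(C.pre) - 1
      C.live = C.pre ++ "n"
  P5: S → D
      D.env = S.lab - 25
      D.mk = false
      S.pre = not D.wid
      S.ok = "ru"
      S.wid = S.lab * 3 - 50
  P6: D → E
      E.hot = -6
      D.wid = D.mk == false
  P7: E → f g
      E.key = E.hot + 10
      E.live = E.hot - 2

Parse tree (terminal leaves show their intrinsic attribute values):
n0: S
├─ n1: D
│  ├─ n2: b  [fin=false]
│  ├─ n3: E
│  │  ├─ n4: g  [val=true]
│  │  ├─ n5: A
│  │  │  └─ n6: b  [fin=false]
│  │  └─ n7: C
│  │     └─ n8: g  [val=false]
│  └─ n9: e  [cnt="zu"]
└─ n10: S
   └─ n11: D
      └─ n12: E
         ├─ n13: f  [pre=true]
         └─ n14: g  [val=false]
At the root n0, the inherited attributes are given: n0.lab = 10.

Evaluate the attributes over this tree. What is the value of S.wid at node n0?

15

1. n0.lab = 10  [given at root]
2. n1.env = 3  [S₀.lab - 7]
3. n1.mk = true  [true]
4. n2.fin = false  [terminal]
5. n3.hot = 12  [D.env + 9]
6. n4.val = true  [terminal]
7. n5.acc = "nq"  ["nq"]
8. n6.fin = false  [terminal]
9. n5.val = -7  [-7]
10. n7.pre = "rw"  ["rw"]
11. n8.val = false  [terminal]
12. n7.lim = false  [g.val == true]
13. n7.fin = 1  [len(C.pre) - 1]
14. n7.live = "rwn"  [C.pre ++ "n"]
15. n3.key = 21  [E.hot + C.fin + 8]
16. n3.live = -8  [(if C.lim then A.val else E.hot) - 20]
17. n9.cnt = "zu"  [terminal]
18. n1.wid = true  [D.env > 2]
19. n10.lab = 23  [S₀.lab + 13]
20. n11.env = -2  [S.lab - 25]
21. n11.mk = false  [false]
22. n12.hot = -6  [-6]
23. n13.pre = true  [terminal]
24. n14.val = false  [terminal]
25. n12.key = 4  [E.hot + 10]
26. n12.live = -8  [E.hot - 2]
27. n11.wid = true  [D.mk == false]
28. n10.pre = false  [not D.wid]
29. n10.ok = "ru"  ["ru"]
30. n10.wid = 19  [S.lab * 3 - 50]
31. n0.pre = true  [D.wid == true]
32. n0.ok = "ruz"  [S₁.ok ++ "z"]
33. n0.wid = 15  [S₁.wid - 4]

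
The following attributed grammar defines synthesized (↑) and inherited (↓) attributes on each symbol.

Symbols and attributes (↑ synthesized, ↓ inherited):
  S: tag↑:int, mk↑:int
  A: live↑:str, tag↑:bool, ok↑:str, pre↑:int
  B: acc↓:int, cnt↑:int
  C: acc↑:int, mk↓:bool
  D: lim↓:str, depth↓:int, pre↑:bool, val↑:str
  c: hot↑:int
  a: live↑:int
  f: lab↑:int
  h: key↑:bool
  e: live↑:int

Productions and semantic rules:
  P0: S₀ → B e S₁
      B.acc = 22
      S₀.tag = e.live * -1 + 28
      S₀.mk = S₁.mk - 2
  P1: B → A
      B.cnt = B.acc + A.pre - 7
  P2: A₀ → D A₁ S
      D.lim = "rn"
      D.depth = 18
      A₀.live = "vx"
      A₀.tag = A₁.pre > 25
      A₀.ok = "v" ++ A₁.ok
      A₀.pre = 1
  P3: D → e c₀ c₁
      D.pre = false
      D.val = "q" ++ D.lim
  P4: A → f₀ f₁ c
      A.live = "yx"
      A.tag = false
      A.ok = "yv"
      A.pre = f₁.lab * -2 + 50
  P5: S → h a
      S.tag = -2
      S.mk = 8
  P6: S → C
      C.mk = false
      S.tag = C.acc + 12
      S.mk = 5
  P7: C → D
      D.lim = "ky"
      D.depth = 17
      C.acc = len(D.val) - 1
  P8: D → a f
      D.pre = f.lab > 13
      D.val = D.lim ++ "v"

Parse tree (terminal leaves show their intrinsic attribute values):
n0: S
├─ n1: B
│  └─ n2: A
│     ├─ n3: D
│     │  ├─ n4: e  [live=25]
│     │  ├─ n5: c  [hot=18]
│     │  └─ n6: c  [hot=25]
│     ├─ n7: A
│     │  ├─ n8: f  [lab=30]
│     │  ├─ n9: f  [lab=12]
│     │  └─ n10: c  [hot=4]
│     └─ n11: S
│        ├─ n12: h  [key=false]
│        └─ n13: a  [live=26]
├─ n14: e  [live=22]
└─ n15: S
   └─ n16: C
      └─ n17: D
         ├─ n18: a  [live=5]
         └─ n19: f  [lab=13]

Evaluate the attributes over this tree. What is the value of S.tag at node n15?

14

1. n1.acc = 22  [22]
2. n3.lim = "rn"  ["rn"]
3. n3.depth = 18  [18]
4. n4.live = 25  [terminal]
5. n5.hot = 18  [terminal]
6. n6.hot = 25  [terminal]
7. n3.pre = false  [false]
8. n3.val = "qrn"  ["q" ++ D.lim]
9. n8.lab = 30  [terminal]
10. n9.lab = 12  [terminal]
11. n10.hot = 4  [terminal]
12. n7.live = "yx"  ["yx"]
13. n7.tag = false  [false]
14. n7.ok = "yv"  ["yv"]
15. n7.pre = 26  [f₁.lab * -2 + 50]
16. n12.key = false  [terminal]
17. n13.live = 26  [terminal]
18. n11.tag = -2  [-2]
19. n11.mk = 8  [8]
20. n2.live = "vx"  ["vx"]
21. n2.tag = true  [A₁.pre > 25]
22. n2.ok = "vyv"  ["v" ++ A₁.ok]
23. n2.pre = 1  [1]
24. n1.cnt = 16  [B.acc + A.pre - 7]
25. n14.live = 22  [terminal]
26. n16.mk = false  [false]
27. n17.lim = "ky"  ["ky"]
28. n17.depth = 17  [17]
29. n18.live = 5  [terminal]
30. n19.lab = 13  [terminal]
31. n17.pre = false  [f.lab > 13]
32. n17.val = "kyv"  [D.lim ++ "v"]
33. n16.acc = 2  [len(D.val) - 1]
34. n15.tag = 14  [C.acc + 12]
35. n15.mk = 5  [5]
36. n0.tag = 6  [e.live * -1 + 28]
37. n0.mk = 3  [S₁.mk - 2]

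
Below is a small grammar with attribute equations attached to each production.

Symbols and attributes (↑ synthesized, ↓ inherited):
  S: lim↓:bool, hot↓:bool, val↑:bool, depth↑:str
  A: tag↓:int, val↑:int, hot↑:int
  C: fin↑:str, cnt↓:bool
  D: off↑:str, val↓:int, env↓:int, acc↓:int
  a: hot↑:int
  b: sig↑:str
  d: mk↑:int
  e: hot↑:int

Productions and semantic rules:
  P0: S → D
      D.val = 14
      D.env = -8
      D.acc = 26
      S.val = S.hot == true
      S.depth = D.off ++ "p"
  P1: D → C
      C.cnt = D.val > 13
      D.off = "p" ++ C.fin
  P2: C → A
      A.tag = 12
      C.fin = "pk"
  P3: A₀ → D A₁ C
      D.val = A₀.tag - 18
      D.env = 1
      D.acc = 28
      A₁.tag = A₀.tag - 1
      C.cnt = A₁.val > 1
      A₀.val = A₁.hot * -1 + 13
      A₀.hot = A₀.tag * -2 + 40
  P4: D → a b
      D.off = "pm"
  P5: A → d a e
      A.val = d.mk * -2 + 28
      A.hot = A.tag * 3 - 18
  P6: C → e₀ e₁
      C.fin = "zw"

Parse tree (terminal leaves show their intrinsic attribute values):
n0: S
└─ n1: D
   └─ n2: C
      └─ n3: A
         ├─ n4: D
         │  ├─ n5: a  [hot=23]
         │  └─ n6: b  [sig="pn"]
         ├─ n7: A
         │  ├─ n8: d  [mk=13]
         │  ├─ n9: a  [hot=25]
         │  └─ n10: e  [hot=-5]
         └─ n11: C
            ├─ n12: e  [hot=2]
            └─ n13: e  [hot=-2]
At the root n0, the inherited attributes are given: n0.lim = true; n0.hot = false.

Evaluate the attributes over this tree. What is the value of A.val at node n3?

1. n0.lim = true  [given at root]
2. n0.hot = false  [given at root]
3. n1.val = 14  [14]
4. n1.env = -8  [-8]
5. n1.acc = 26  [26]
6. n2.cnt = true  [D.val > 13]
7. n3.tag = 12  [12]
8. n4.val = -6  [A₀.tag - 18]
9. n4.env = 1  [1]
10. n4.acc = 28  [28]
11. n5.hot = 23  [terminal]
12. n6.sig = "pn"  [terminal]
13. n4.off = "pm"  ["pm"]
14. n7.tag = 11  [A₀.tag - 1]
15. n8.mk = 13  [terminal]
16. n9.hot = 25  [terminal]
17. n10.hot = -5  [terminal]
18. n7.val = 2  [d.mk * -2 + 28]
19. n7.hot = 15  [A.tag * 3 - 18]
20. n11.cnt = true  [A₁.val > 1]
21. n12.hot = 2  [terminal]
22. n13.hot = -2  [terminal]
23. n11.fin = "zw"  ["zw"]
24. n3.val = -2  [A₁.hot * -1 + 13]
25. n3.hot = 16  [A₀.tag * -2 + 40]
26. n2.fin = "pk"  ["pk"]
27. n1.off = "ppk"  ["p" ++ C.fin]
28. n0.val = false  [S.hot == true]
29. n0.depth = "ppkp"  [D.off ++ "p"]

-2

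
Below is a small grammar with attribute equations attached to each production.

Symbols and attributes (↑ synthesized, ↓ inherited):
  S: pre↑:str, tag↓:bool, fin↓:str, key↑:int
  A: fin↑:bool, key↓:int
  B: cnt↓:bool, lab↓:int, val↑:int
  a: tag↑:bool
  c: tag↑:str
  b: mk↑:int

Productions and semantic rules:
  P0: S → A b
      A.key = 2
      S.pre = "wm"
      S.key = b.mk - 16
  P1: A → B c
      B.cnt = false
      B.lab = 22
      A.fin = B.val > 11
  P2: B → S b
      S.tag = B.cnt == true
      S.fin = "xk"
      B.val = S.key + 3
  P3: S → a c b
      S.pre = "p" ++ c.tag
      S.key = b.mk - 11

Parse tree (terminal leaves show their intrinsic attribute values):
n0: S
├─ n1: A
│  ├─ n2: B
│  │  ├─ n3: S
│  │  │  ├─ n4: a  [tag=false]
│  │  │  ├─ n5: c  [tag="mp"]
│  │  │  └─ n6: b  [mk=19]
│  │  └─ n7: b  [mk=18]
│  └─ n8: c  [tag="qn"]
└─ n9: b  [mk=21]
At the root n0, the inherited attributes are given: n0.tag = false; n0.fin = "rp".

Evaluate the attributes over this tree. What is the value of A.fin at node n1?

false

1. n0.tag = false  [given at root]
2. n0.fin = "rp"  [given at root]
3. n1.key = 2  [2]
4. n2.cnt = false  [false]
5. n2.lab = 22  [22]
6. n3.tag = false  [B.cnt == true]
7. n3.fin = "xk"  ["xk"]
8. n4.tag = false  [terminal]
9. n5.tag = "mp"  [terminal]
10. n6.mk = 19  [terminal]
11. n3.pre = "pmp"  ["p" ++ c.tag]
12. n3.key = 8  [b.mk - 11]
13. n7.mk = 18  [terminal]
14. n2.val = 11  [S.key + 3]
15. n8.tag = "qn"  [terminal]
16. n1.fin = false  [B.val > 11]
17. n9.mk = 21  [terminal]
18. n0.pre = "wm"  ["wm"]
19. n0.key = 5  [b.mk - 16]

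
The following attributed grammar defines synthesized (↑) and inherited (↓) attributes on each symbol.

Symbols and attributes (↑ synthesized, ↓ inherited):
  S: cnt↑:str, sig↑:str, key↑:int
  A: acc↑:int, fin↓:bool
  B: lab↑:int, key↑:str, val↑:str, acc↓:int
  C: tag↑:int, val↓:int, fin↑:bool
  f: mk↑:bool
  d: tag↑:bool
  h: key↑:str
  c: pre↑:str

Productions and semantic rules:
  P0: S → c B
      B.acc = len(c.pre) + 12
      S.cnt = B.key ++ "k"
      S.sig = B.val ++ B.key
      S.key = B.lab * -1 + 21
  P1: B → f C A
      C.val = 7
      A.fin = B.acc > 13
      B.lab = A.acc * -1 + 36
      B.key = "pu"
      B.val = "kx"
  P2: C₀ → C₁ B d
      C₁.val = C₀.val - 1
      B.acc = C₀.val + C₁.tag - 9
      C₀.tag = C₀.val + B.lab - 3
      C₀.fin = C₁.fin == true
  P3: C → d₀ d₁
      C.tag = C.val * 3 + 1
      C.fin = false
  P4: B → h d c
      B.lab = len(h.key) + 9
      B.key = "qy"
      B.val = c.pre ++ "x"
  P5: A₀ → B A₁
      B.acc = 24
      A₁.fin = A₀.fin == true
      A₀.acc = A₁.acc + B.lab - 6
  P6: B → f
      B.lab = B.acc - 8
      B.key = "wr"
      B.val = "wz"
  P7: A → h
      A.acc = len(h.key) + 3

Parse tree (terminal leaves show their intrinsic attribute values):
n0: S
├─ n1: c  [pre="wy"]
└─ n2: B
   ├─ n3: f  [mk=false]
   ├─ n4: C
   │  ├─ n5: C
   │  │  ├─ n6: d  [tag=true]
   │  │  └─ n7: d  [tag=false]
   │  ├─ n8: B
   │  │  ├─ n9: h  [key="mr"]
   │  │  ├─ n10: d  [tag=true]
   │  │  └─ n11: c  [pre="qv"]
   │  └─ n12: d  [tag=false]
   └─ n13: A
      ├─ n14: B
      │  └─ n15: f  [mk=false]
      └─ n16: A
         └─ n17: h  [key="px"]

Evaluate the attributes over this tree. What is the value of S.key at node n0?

0

1. n1.pre = "wy"  [terminal]
2. n2.acc = 14  [len(c.pre) + 12]
3. n3.mk = false  [terminal]
4. n4.val = 7  [7]
5. n5.val = 6  [C₀.val - 1]
6. n6.tag = true  [terminal]
7. n7.tag = false  [terminal]
8. n5.tag = 19  [C.val * 3 + 1]
9. n5.fin = false  [false]
10. n8.acc = 17  [C₀.val + C₁.tag - 9]
11. n9.key = "mr"  [terminal]
12. n10.tag = true  [terminal]
13. n11.pre = "qv"  [terminal]
14. n8.lab = 11  [len(h.key) + 9]
15. n8.key = "qy"  ["qy"]
16. n8.val = "qvx"  [c.pre ++ "x"]
17. n12.tag = false  [terminal]
18. n4.tag = 15  [C₀.val + B.lab - 3]
19. n4.fin = false  [C₁.fin == true]
20. n13.fin = true  [B.acc > 13]
21. n14.acc = 24  [24]
22. n15.mk = false  [terminal]
23. n14.lab = 16  [B.acc - 8]
24. n14.key = "wr"  ["wr"]
25. n14.val = "wz"  ["wz"]
26. n16.fin = true  [A₀.fin == true]
27. n17.key = "px"  [terminal]
28. n16.acc = 5  [len(h.key) + 3]
29. n13.acc = 15  [A₁.acc + B.lab - 6]
30. n2.lab = 21  [A.acc * -1 + 36]
31. n2.key = "pu"  ["pu"]
32. n2.val = "kx"  ["kx"]
33. n0.cnt = "puk"  [B.key ++ "k"]
34. n0.sig = "kxpu"  [B.val ++ B.key]
35. n0.key = 0  [B.lab * -1 + 21]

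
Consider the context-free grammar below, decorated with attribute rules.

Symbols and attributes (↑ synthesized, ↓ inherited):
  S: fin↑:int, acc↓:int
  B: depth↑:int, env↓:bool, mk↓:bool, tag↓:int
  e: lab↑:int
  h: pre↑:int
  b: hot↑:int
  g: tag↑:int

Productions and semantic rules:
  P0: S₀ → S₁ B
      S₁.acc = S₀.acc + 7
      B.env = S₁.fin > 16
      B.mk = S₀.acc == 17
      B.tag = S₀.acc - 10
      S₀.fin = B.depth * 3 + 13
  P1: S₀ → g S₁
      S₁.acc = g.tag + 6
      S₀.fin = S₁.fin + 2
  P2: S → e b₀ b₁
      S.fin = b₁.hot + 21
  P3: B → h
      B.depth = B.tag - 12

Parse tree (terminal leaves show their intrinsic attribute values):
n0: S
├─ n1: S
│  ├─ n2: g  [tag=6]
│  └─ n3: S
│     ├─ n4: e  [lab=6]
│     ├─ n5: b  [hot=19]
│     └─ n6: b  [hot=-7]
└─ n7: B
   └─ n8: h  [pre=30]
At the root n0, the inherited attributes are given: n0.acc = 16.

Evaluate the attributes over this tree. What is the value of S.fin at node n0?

-5

1. n0.acc = 16  [given at root]
2. n1.acc = 23  [S₀.acc + 7]
3. n2.tag = 6  [terminal]
4. n3.acc = 12  [g.tag + 6]
5. n4.lab = 6  [terminal]
6. n5.hot = 19  [terminal]
7. n6.hot = -7  [terminal]
8. n3.fin = 14  [b₁.hot + 21]
9. n1.fin = 16  [S₁.fin + 2]
10. n7.env = false  [S₁.fin > 16]
11. n7.mk = false  [S₀.acc == 17]
12. n7.tag = 6  [S₀.acc - 10]
13. n8.pre = 30  [terminal]
14. n7.depth = -6  [B.tag - 12]
15. n0.fin = -5  [B.depth * 3 + 13]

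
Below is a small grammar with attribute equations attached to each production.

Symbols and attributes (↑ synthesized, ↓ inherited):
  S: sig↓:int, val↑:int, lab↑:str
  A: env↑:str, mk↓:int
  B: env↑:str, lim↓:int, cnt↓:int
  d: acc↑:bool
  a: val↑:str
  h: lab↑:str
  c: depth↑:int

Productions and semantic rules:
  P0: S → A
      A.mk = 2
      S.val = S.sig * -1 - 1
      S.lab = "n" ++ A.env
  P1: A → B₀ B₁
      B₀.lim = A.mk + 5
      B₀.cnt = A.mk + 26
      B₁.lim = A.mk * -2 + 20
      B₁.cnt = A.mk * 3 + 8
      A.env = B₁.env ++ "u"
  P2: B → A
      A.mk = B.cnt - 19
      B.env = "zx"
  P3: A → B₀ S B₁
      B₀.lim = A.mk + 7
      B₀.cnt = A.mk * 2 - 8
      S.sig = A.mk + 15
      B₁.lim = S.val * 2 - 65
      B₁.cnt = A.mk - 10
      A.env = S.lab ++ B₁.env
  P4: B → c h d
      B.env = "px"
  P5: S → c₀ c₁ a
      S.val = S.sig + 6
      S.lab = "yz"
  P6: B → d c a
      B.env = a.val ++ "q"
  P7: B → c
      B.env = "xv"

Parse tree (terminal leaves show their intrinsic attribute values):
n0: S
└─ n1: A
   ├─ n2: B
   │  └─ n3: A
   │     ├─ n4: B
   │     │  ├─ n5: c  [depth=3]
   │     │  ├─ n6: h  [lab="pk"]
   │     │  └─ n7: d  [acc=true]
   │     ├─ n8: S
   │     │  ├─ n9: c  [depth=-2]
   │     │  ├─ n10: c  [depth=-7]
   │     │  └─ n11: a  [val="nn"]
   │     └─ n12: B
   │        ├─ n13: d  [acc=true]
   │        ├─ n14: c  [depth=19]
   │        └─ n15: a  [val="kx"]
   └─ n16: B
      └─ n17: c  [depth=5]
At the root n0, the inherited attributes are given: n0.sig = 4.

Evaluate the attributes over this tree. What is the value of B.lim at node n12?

-5

1. n0.sig = 4  [given at root]
2. n1.mk = 2  [2]
3. n2.lim = 7  [A.mk + 5]
4. n2.cnt = 28  [A.mk + 26]
5. n3.mk = 9  [B.cnt - 19]
6. n4.lim = 16  [A.mk + 7]
7. n4.cnt = 10  [A.mk * 2 - 8]
8. n5.depth = 3  [terminal]
9. n6.lab = "pk"  [terminal]
10. n7.acc = true  [terminal]
11. n4.env = "px"  ["px"]
12. n8.sig = 24  [A.mk + 15]
13. n9.depth = -2  [terminal]
14. n10.depth = -7  [terminal]
15. n11.val = "nn"  [terminal]
16. n8.val = 30  [S.sig + 6]
17. n8.lab = "yz"  ["yz"]
18. n12.lim = -5  [S.val * 2 - 65]
19. n12.cnt = -1  [A.mk - 10]
20. n13.acc = true  [terminal]
21. n14.depth = 19  [terminal]
22. n15.val = "kx"  [terminal]
23. n12.env = "kxq"  [a.val ++ "q"]
24. n3.env = "yzkxq"  [S.lab ++ B₁.env]
25. n2.env = "zx"  ["zx"]
26. n16.lim = 16  [A.mk * -2 + 20]
27. n16.cnt = 14  [A.mk * 3 + 8]
28. n17.depth = 5  [terminal]
29. n16.env = "xv"  ["xv"]
30. n1.env = "xvu"  [B₁.env ++ "u"]
31. n0.val = -5  [S.sig * -1 - 1]
32. n0.lab = "nxvu"  ["n" ++ A.env]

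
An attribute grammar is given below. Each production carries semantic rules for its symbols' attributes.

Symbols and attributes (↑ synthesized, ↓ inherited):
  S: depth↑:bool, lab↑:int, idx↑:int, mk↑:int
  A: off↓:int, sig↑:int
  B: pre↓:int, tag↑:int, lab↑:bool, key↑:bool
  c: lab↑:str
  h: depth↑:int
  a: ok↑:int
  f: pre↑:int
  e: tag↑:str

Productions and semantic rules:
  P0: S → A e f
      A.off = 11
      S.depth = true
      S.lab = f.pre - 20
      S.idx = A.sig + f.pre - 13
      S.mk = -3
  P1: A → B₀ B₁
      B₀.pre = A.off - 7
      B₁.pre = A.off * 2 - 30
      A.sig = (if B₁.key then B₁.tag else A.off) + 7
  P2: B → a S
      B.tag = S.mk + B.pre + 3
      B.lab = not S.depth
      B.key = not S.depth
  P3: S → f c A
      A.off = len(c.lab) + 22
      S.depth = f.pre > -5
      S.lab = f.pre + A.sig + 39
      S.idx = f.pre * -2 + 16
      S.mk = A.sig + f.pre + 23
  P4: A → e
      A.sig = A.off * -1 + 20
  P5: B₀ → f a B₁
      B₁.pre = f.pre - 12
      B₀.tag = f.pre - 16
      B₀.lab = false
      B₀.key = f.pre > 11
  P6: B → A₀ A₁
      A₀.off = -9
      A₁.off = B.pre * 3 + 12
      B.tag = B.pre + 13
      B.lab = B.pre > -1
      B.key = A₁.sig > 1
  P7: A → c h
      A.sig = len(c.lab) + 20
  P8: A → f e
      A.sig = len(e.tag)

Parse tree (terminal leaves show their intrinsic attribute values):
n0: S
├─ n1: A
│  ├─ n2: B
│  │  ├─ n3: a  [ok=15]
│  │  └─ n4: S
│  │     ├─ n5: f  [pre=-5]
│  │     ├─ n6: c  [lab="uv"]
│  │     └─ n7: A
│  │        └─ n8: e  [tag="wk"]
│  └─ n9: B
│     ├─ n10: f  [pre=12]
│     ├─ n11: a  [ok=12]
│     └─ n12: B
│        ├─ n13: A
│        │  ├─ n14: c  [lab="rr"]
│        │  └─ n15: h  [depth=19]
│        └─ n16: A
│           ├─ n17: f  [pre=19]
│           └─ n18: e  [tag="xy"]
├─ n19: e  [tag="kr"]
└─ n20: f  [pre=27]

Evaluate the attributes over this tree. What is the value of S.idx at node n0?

1. n1.off = 11  [11]
2. n2.pre = 4  [A.off - 7]
3. n3.ok = 15  [terminal]
4. n5.pre = -5  [terminal]
5. n6.lab = "uv"  [terminal]
6. n7.off = 24  [len(c.lab) + 22]
7. n8.tag = "wk"  [terminal]
8. n7.sig = -4  [A.off * -1 + 20]
9. n4.depth = false  [f.pre > -5]
10. n4.lab = 30  [f.pre + A.sig + 39]
11. n4.idx = 26  [f.pre * -2 + 16]
12. n4.mk = 14  [A.sig + f.pre + 23]
13. n2.tag = 21  [S.mk + B.pre + 3]
14. n2.lab = true  [not S.depth]
15. n2.key = true  [not S.depth]
16. n9.pre = -8  [A.off * 2 - 30]
17. n10.pre = 12  [terminal]
18. n11.ok = 12  [terminal]
19. n12.pre = 0  [f.pre - 12]
20. n13.off = -9  [-9]
21. n14.lab = "rr"  [terminal]
22. n15.depth = 19  [terminal]
23. n13.sig = 22  [len(c.lab) + 20]
24. n16.off = 12  [B.pre * 3 + 12]
25. n17.pre = 19  [terminal]
26. n18.tag = "xy"  [terminal]
27. n16.sig = 2  [len(e.tag)]
28. n12.tag = 13  [B.pre + 13]
29. n12.lab = true  [B.pre > -1]
30. n12.key = true  [A₁.sig > 1]
31. n9.tag = -4  [f.pre - 16]
32. n9.lab = false  [false]
33. n9.key = true  [f.pre > 11]
34. n1.sig = 3  [(if B₁.key then B₁.tag else A.off) + 7]
35. n19.tag = "kr"  [terminal]
36. n20.pre = 27  [terminal]
37. n0.depth = true  [true]
38. n0.lab = 7  [f.pre - 20]
39. n0.idx = 17  [A.sig + f.pre - 13]
40. n0.mk = -3  [-3]

17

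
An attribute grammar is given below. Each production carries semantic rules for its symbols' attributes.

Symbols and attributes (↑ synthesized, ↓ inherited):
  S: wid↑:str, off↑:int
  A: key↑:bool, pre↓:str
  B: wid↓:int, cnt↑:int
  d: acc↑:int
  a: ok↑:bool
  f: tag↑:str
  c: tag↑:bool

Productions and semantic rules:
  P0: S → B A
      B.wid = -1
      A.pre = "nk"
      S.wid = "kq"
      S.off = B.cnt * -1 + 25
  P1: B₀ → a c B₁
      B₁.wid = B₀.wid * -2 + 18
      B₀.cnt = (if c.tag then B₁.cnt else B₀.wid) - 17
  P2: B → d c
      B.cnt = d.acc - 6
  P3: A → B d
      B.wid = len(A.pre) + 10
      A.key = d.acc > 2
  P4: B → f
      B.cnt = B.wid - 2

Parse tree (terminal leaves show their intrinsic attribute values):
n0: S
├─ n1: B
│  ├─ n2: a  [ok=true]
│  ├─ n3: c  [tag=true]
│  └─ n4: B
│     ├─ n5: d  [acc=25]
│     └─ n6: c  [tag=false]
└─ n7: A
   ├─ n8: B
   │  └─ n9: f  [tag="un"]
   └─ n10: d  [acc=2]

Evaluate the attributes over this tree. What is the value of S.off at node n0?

23

1. n1.wid = -1  [-1]
2. n2.ok = true  [terminal]
3. n3.tag = true  [terminal]
4. n4.wid = 20  [B₀.wid * -2 + 18]
5. n5.acc = 25  [terminal]
6. n6.tag = false  [terminal]
7. n4.cnt = 19  [d.acc - 6]
8. n1.cnt = 2  [(if c.tag then B₁.cnt else B₀.wid) - 17]
9. n7.pre = "nk"  ["nk"]
10. n8.wid = 12  [len(A.pre) + 10]
11. n9.tag = "un"  [terminal]
12. n8.cnt = 10  [B.wid - 2]
13. n10.acc = 2  [terminal]
14. n7.key = false  [d.acc > 2]
15. n0.wid = "kq"  ["kq"]
16. n0.off = 23  [B.cnt * -1 + 25]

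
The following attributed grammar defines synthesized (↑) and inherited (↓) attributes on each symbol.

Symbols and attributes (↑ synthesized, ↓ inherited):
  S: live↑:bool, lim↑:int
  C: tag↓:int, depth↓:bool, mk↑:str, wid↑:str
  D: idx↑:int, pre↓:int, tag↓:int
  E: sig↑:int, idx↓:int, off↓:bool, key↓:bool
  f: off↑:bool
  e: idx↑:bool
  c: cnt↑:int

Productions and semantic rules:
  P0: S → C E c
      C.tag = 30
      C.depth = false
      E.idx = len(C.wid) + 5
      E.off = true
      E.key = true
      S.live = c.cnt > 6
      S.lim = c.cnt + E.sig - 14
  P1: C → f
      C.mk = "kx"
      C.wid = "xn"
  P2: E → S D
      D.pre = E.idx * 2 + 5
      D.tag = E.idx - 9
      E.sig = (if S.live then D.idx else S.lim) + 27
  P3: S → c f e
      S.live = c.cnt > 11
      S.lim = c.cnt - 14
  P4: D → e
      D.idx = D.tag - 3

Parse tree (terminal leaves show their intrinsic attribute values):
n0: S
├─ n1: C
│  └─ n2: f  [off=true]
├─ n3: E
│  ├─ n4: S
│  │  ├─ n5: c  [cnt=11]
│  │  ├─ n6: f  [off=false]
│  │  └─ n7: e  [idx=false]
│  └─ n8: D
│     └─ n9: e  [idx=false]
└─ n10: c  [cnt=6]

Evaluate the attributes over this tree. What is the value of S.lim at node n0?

1. n1.tag = 30  [30]
2. n1.depth = false  [false]
3. n2.off = true  [terminal]
4. n1.mk = "kx"  ["kx"]
5. n1.wid = "xn"  ["xn"]
6. n3.idx = 7  [len(C.wid) + 5]
7. n3.off = true  [true]
8. n3.key = true  [true]
9. n5.cnt = 11  [terminal]
10. n6.off = false  [terminal]
11. n7.idx = false  [terminal]
12. n4.live = false  [c.cnt > 11]
13. n4.lim = -3  [c.cnt - 14]
14. n8.pre = 19  [E.idx * 2 + 5]
15. n8.tag = -2  [E.idx - 9]
16. n9.idx = false  [terminal]
17. n8.idx = -5  [D.tag - 3]
18. n3.sig = 24  [(if S.live then D.idx else S.lim) + 27]
19. n10.cnt = 6  [terminal]
20. n0.live = false  [c.cnt > 6]
21. n0.lim = 16  [c.cnt + E.sig - 14]

16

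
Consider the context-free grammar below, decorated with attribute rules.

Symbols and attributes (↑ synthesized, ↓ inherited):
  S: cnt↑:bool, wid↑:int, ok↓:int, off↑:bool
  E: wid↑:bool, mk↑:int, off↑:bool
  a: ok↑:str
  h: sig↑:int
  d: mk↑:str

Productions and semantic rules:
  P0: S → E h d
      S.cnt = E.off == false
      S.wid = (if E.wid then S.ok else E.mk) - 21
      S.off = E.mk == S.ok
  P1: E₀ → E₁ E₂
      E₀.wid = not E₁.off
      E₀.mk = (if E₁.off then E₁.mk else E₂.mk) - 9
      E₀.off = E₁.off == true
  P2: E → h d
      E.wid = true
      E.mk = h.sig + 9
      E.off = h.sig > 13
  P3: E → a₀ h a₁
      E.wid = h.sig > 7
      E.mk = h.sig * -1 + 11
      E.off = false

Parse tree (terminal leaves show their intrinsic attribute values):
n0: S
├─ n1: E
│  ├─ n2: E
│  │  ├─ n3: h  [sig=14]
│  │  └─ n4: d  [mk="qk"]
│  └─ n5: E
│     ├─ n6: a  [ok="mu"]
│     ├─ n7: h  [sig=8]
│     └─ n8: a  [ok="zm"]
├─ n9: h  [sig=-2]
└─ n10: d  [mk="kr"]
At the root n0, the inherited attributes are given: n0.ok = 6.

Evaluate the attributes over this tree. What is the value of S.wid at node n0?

1. n0.ok = 6  [given at root]
2. n3.sig = 14  [terminal]
3. n4.mk = "qk"  [terminal]
4. n2.wid = true  [true]
5. n2.mk = 23  [h.sig + 9]
6. n2.off = true  [h.sig > 13]
7. n6.ok = "mu"  [terminal]
8. n7.sig = 8  [terminal]
9. n8.ok = "zm"  [terminal]
10. n5.wid = true  [h.sig > 7]
11. n5.mk = 3  [h.sig * -1 + 11]
12. n5.off = false  [false]
13. n1.wid = false  [not E₁.off]
14. n1.mk = 14  [(if E₁.off then E₁.mk else E₂.mk) - 9]
15. n1.off = true  [E₁.off == true]
16. n9.sig = -2  [terminal]
17. n10.mk = "kr"  [terminal]
18. n0.cnt = false  [E.off == false]
19. n0.wid = -7  [(if E.wid then S.ok else E.mk) - 21]
20. n0.off = false  [E.mk == S.ok]

-7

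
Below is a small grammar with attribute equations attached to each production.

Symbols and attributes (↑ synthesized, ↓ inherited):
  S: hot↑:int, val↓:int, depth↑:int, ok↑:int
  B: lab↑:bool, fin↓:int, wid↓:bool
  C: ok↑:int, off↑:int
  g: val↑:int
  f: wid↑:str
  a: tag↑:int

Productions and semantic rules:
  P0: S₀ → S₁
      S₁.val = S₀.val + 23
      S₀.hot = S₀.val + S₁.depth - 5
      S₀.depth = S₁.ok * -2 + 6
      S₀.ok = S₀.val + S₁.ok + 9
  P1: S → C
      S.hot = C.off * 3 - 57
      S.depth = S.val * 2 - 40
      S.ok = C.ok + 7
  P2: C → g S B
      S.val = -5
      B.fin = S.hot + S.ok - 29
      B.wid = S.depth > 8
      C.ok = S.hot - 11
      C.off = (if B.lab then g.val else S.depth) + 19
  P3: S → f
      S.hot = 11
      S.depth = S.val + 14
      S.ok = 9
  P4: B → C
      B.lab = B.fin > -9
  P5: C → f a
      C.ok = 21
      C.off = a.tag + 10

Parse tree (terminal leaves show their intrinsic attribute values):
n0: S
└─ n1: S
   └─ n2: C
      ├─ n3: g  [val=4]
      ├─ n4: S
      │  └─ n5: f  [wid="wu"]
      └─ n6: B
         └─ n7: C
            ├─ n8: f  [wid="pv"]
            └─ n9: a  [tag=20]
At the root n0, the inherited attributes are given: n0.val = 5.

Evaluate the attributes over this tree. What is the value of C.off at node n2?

28

1. n0.val = 5  [given at root]
2. n1.val = 28  [S₀.val + 23]
3. n3.val = 4  [terminal]
4. n4.val = -5  [-5]
5. n5.wid = "wu"  [terminal]
6. n4.hot = 11  [11]
7. n4.depth = 9  [S.val + 14]
8. n4.ok = 9  [9]
9. n6.fin = -9  [S.hot + S.ok - 29]
10. n6.wid = true  [S.depth > 8]
11. n8.wid = "pv"  [terminal]
12. n9.tag = 20  [terminal]
13. n7.ok = 21  [21]
14. n7.off = 30  [a.tag + 10]
15. n6.lab = false  [B.fin > -9]
16. n2.ok = 0  [S.hot - 11]
17. n2.off = 28  [(if B.lab then g.val else S.depth) + 19]
18. n1.hot = 27  [C.off * 3 - 57]
19. n1.depth = 16  [S.val * 2 - 40]
20. n1.ok = 7  [C.ok + 7]
21. n0.hot = 16  [S₀.val + S₁.depth - 5]
22. n0.depth = -8  [S₁.ok * -2 + 6]
23. n0.ok = 21  [S₀.val + S₁.ok + 9]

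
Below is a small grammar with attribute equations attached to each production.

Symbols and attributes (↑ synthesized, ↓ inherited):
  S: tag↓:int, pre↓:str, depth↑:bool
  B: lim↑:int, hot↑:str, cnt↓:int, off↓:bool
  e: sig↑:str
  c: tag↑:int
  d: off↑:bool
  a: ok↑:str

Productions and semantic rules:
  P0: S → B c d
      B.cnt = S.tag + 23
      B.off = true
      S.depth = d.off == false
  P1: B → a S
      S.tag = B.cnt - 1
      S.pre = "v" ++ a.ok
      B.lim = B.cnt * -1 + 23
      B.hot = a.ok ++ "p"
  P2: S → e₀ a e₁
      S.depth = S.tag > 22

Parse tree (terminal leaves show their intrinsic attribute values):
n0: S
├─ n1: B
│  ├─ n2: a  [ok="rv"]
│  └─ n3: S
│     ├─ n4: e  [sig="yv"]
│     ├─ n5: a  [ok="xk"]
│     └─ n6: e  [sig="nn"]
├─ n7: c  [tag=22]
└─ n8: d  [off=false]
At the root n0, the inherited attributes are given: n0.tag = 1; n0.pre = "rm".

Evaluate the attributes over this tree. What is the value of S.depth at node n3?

1. n0.tag = 1  [given at root]
2. n0.pre = "rm"  [given at root]
3. n1.cnt = 24  [S.tag + 23]
4. n1.off = true  [true]
5. n2.ok = "rv"  [terminal]
6. n3.tag = 23  [B.cnt - 1]
7. n3.pre = "vrv"  ["v" ++ a.ok]
8. n4.sig = "yv"  [terminal]
9. n5.ok = "xk"  [terminal]
10. n6.sig = "nn"  [terminal]
11. n3.depth = true  [S.tag > 22]
12. n1.lim = -1  [B.cnt * -1 + 23]
13. n1.hot = "rvp"  [a.ok ++ "p"]
14. n7.tag = 22  [terminal]
15. n8.off = false  [terminal]
16. n0.depth = true  [d.off == false]

true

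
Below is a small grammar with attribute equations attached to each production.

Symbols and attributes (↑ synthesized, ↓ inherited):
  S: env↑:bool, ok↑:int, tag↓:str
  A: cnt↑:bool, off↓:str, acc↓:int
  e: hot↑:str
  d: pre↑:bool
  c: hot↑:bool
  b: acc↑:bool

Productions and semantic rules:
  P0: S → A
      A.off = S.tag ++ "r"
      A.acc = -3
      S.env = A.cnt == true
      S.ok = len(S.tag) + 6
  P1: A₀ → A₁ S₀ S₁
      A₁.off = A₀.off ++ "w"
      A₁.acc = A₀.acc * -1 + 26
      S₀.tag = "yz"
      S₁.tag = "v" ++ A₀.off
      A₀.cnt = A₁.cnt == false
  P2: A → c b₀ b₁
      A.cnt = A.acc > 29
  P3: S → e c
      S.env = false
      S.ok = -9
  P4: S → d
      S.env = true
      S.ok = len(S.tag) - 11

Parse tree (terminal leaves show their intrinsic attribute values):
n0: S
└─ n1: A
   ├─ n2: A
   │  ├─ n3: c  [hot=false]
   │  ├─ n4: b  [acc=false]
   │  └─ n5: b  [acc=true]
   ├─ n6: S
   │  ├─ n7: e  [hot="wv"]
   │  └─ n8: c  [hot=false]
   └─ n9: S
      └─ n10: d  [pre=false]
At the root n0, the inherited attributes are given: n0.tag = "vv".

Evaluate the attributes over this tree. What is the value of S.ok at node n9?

-7

1. n0.tag = "vv"  [given at root]
2. n1.off = "vvr"  [S.tag ++ "r"]
3. n1.acc = -3  [-3]
4. n2.off = "vvrw"  [A₀.off ++ "w"]
5. n2.acc = 29  [A₀.acc * -1 + 26]
6. n3.hot = false  [terminal]
7. n4.acc = false  [terminal]
8. n5.acc = true  [terminal]
9. n2.cnt = false  [A.acc > 29]
10. n6.tag = "yz"  ["yz"]
11. n7.hot = "wv"  [terminal]
12. n8.hot = false  [terminal]
13. n6.env = false  [false]
14. n6.ok = -9  [-9]
15. n9.tag = "vvvr"  ["v" ++ A₀.off]
16. n10.pre = false  [terminal]
17. n9.env = true  [true]
18. n9.ok = -7  [len(S.tag) - 11]
19. n1.cnt = true  [A₁.cnt == false]
20. n0.env = true  [A.cnt == true]
21. n0.ok = 8  [len(S.tag) + 6]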